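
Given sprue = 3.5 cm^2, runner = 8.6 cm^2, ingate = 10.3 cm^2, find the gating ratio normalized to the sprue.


Sprue:Runner:Ingate = 1 : 8.6/3.5 : 10.3/3.5 = 1:2.46:2.94


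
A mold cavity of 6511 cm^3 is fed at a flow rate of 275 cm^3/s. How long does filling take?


Formula: t_fill = V_mold / Q_flow
t = 6511 cm^3 / 275 cm^3/s = 23.6764 s


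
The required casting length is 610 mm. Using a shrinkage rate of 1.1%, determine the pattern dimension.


Formula: L_pattern = L_casting * (1 + shrinkage_rate/100)
Shrinkage factor = 1 + 1.1/100 = 1.011
L_pattern = 610 mm * 1.011 = 616.7100 mm

Answer: 616.7100 mm


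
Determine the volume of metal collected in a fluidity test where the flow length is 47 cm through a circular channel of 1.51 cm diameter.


Formula: V = pi * (d/2)^2 * L  (cylinder volume)
Radius = 1.51/2 = 0.755 cm
V = pi * 0.755^2 * 47 = 84.1670 cm^3

Answer: 84.1670 cm^3


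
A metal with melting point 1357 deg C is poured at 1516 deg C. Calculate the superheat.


Formula: Superheat = T_pour - T_melt
Superheat = 1516 - 1357 = 159 deg C

159 deg C


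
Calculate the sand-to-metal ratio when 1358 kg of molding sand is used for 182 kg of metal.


Formula: Sand-to-Metal Ratio = W_sand / W_metal
Ratio = 1358 kg / 182 kg = 7.4615

Final answer: 7.4615


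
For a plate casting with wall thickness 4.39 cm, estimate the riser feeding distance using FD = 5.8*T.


Formula: FD = 5.8 * T  (riser feeding-distance rule)
FD = 5.8 * 4.39 cm = 25.4620 cm


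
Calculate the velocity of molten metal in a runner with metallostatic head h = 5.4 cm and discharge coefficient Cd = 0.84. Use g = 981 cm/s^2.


Formula: v = Cd * sqrt(2 * g * h)  (Torricelli with discharge coefficient)
2*g*h = 2 * 981 * 5.4 = 10594.8 cm^2/s^2
sqrt(10594.8) = 102.93104 cm/s
v = 0.84 * 102.93104 = 86.4621 cm/s

86.4621 cm/s


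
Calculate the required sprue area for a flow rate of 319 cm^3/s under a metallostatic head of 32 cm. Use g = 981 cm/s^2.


Formula: v = sqrt(2*g*h), A = Q/v
Velocity: v = sqrt(2 * 981 * 32) = sqrt(62784) = 250.5674 cm/s
Sprue area: A = Q / v = 319 / 250.5674 = 1.2731 cm^2


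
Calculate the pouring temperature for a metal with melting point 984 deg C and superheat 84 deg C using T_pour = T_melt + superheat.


Formula: T_pour = T_melt + Superheat
T_pour = 984 + 84 = 1068 deg C

1068 deg C


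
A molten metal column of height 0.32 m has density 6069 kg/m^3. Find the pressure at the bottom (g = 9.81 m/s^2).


Formula: P = rho * g * h
rho * g = 6069 * 9.81 = 59536.89 N/m^3
P = 59536.89 * 0.32 = 19051.8048 Pa

Answer: 19051.8048 Pa


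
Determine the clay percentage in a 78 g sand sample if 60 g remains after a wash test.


Formula: Clay% = (W_total - W_washed) / W_total * 100
Clay mass = 78 - 60 = 18 g
Clay% = 18 / 78 * 100 = 23.0769%

Answer: 23.0769%


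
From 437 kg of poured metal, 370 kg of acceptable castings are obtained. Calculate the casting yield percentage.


Formula: Casting Yield = (W_good / W_total) * 100
Yield = (370 kg / 437 kg) * 100 = 84.6682%

Answer: 84.6682%


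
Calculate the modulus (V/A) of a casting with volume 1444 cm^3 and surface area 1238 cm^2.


Formula: Casting Modulus M = V / A
M = 1444 cm^3 / 1238 cm^2 = 1.1664 cm

Answer: 1.1664 cm


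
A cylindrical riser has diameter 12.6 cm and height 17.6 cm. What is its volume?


Formula: V = pi * (D/2)^2 * H  (cylinder volume)
Radius = D/2 = 12.6/2 = 6.3 cm
V = pi * 6.3^2 * 17.6 = 2194.5407 cm^3

2194.5407 cm^3


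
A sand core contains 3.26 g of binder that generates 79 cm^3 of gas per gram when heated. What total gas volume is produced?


Formula: V_gas = W_binder * gas_evolution_rate
V = 3.26 g * 79 cm^3/g = 257.5400 cm^3


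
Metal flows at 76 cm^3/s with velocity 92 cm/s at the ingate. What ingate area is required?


Formula: A_ingate = Q / v  (continuity equation)
A = 76 cm^3/s / 92 cm/s = 0.8261 cm^2

Final answer: 0.8261 cm^2


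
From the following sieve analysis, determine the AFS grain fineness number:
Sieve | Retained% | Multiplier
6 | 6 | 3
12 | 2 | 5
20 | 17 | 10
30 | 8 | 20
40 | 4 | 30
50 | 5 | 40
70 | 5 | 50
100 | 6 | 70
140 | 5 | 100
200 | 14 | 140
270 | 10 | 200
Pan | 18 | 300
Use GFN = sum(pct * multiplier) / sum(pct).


Formula: GFN = sum(pct * multiplier) / sum(pct)
sum(pct * multiplier) = 11208
sum(pct) = 100
GFN = 11208 / 100 = 112.08

112.08


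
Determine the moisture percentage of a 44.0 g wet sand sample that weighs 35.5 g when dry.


Formula: MC = (W_wet - W_dry) / W_wet * 100
Water mass = 44.0 - 35.5 = 8.5 g
MC = 8.5 / 44.0 * 100 = 19.3182%

19.3182%


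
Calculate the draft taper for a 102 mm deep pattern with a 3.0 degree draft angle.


Formula: taper = depth * tan(draft_angle)
tan(3.0 deg) = 0.0524078
taper = 102 mm * 0.0524078 = 5.3456 mm

Final answer: 5.3456 mm


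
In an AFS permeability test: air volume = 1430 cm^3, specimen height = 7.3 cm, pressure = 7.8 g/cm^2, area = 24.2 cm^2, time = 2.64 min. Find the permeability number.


Formula: Permeability Number P = (V * H) / (p * A * t)
Numerator: V * H = 1430 * 7.3 = 10439.0
Denominator: p * A * t = 7.8 * 24.2 * 2.64 = 498.3264
P = 10439.0 / 498.3264 = 20.9481

20.9481


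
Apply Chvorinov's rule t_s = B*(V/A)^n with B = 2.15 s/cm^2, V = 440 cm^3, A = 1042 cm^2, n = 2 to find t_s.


Formula: t_s = B * (V/A)^n  (Chvorinov's rule, n=2)
Modulus M = V/A = 440/1042 = 0.422265 cm
M^2 = 0.422265^2 = 0.178308 cm^2
t_s = 2.15 * 0.178308 = 0.3834 s

Final answer: 0.3834 s


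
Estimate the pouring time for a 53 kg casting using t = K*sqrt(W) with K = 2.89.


Formula: t = K * sqrt(W)
sqrt(W) = sqrt(53) = 7.28011
t = 2.89 * 7.28011 = 21.0395 s

Final answer: 21.0395 s


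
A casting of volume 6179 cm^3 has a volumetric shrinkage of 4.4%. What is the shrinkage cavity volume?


Formula: V_shrink = V_casting * shrinkage_pct / 100
V_shrink = 6179 cm^3 * 4.4 / 100 = 271.8760 cm^3

271.8760 cm^3


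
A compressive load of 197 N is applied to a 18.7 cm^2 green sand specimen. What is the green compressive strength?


Formula: Compressive Strength = Force / Area
Strength = 197 N / 18.7 cm^2 = 10.5348 N/cm^2


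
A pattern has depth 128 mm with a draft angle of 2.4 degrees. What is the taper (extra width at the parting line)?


Formula: taper = depth * tan(draft_angle)
tan(2.4 deg) = 0.0419124
taper = 128 mm * 0.0419124 = 5.3648 mm

5.3648 mm


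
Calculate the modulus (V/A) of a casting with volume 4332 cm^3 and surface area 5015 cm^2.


Formula: Casting Modulus M = V / A
M = 4332 cm^3 / 5015 cm^2 = 0.8638 cm

Final answer: 0.8638 cm


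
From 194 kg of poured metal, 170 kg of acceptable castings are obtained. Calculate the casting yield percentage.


Formula: Casting Yield = (W_good / W_total) * 100
Yield = (170 kg / 194 kg) * 100 = 87.6289%

Answer: 87.6289%


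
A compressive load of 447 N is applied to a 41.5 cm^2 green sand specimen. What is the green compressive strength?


Formula: Compressive Strength = Force / Area
Strength = 447 N / 41.5 cm^2 = 10.7711 N/cm^2

Final answer: 10.7711 N/cm^2


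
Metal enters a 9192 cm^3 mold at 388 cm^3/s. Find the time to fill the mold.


Formula: t_fill = V_mold / Q_flow
t = 9192 cm^3 / 388 cm^3/s = 23.6907 s

Final answer: 23.6907 s


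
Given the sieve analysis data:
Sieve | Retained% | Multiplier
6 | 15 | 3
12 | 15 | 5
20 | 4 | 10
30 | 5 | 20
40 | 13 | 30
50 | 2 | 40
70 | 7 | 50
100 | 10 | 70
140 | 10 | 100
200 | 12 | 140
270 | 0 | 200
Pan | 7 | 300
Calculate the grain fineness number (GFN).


Formula: GFN = sum(pct * multiplier) / sum(pct)
sum(pct * multiplier) = 6560
sum(pct) = 100
GFN = 6560 / 100 = 65.60

65.60


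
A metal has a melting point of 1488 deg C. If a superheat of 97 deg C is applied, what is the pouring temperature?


Formula: T_pour = T_melt + Superheat
T_pour = 1488 + 97 = 1585 deg C

Final answer: 1585 deg C


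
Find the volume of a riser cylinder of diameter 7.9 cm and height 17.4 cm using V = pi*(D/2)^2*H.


Formula: V = pi * (D/2)^2 * H  (cylinder volume)
Radius = D/2 = 7.9/2 = 3.95 cm
V = pi * 3.95^2 * 17.4 = 852.8906 cm^3

852.8906 cm^3


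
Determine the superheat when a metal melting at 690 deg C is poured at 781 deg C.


Formula: Superheat = T_pour - T_melt
Superheat = 781 - 690 = 91 deg C

91 deg C


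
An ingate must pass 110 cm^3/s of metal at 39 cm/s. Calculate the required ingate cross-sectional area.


Formula: A_ingate = Q / v  (continuity equation)
A = 110 cm^3/s / 39 cm/s = 2.8205 cm^2


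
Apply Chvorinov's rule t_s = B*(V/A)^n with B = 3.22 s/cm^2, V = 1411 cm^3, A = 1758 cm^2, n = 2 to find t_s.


Formula: t_s = B * (V/A)^n  (Chvorinov's rule, n=2)
Modulus M = V/A = 1411/1758 = 0.802617 cm
M^2 = 0.802617^2 = 0.644194 cm^2
t_s = 3.22 * 0.644194 = 2.0743 s

2.0743 s


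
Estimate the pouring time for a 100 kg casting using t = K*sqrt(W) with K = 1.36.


Formula: t = K * sqrt(W)
sqrt(W) = sqrt(100) = 10.00000
t = 1.36 * 10.00000 = 13.6000 s

Final answer: 13.6000 s


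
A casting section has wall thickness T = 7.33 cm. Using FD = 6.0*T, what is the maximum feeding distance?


Formula: FD = 6.0 * T  (riser feeding-distance rule)
FD = 6.0 * 7.33 cm = 43.9800 cm


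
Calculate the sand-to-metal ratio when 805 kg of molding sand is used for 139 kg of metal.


Formula: Sand-to-Metal Ratio = W_sand / W_metal
Ratio = 805 kg / 139 kg = 5.7914

5.7914


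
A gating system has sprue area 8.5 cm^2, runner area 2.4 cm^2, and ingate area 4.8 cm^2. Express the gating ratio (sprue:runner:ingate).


Sprue:Runner:Ingate = 1 : 2.4/8.5 : 4.8/8.5 = 1:0.28:0.56


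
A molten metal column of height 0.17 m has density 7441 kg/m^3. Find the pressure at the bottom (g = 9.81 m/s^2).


Formula: P = rho * g * h
rho * g = 7441 * 9.81 = 72996.21 N/m^3
P = 72996.21 * 0.17 = 12409.3557 Pa

12409.3557 Pa


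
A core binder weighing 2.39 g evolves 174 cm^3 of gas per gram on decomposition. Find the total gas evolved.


Formula: V_gas = W_binder * gas_evolution_rate
V = 2.39 g * 174 cm^3/g = 415.8600 cm^3

Answer: 415.8600 cm^3


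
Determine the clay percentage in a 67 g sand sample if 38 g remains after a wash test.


Formula: Clay% = (W_total - W_washed) / W_total * 100
Clay mass = 67 - 38 = 29 g
Clay% = 29 / 67 * 100 = 43.2836%

Answer: 43.2836%


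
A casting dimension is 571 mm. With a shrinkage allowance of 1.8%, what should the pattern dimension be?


Formula: L_pattern = L_casting * (1 + shrinkage_rate/100)
Shrinkage factor = 1 + 1.8/100 = 1.018
L_pattern = 571 mm * 1.018 = 581.2780 mm

Final answer: 581.2780 mm


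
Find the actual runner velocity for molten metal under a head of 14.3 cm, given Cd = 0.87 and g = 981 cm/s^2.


Formula: v = Cd * sqrt(2 * g * h)  (Torricelli with discharge coefficient)
2*g*h = 2 * 981 * 14.3 = 28056.6 cm^2/s^2
sqrt(28056.6) = 167.50104 cm/s
v = 0.87 * 167.50104 = 145.7259 cm/s


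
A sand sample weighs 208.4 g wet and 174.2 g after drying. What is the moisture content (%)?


Formula: MC = (W_wet - W_dry) / W_wet * 100
Water mass = 208.4 - 174.2 = 34.2 g
MC = 34.2 / 208.4 * 100 = 16.4107%

Answer: 16.4107%


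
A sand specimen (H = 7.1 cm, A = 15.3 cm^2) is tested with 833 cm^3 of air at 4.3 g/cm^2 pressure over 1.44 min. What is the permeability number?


Formula: Permeability Number P = (V * H) / (p * A * t)
Numerator: V * H = 833 * 7.1 = 5914.3
Denominator: p * A * t = 4.3 * 15.3 * 1.44 = 94.7376
P = 5914.3 / 94.7376 = 62.4282

Answer: 62.4282


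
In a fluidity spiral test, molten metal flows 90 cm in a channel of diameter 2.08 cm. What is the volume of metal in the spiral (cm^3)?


Formula: V = pi * (d/2)^2 * L  (cylinder volume)
Radius = 2.08/2 = 1.04 cm
V = pi * 1.04^2 * 90 = 305.8152 cm^3

Answer: 305.8152 cm^3


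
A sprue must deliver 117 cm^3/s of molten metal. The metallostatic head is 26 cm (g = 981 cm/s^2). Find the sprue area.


Formula: v = sqrt(2*g*h), A = Q/v
Velocity: v = sqrt(2 * 981 * 26) = sqrt(51012) = 225.8584 cm/s
Sprue area: A = Q / v = 117 / 225.8584 = 0.5180 cm^2

Answer: 0.5180 cm^2


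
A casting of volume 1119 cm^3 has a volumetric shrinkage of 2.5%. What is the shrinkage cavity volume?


Formula: V_shrink = V_casting * shrinkage_pct / 100
V_shrink = 1119 cm^3 * 2.5 / 100 = 27.9750 cm^3


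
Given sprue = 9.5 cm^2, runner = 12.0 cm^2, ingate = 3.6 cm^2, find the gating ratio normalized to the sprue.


Sprue:Runner:Ingate = 1 : 12.0/9.5 : 3.6/9.5 = 1:1.26:0.38

Final answer: 1:1.26:0.38


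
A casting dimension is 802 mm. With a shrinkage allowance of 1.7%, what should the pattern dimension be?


Formula: L_pattern = L_casting * (1 + shrinkage_rate/100)
Shrinkage factor = 1 + 1.7/100 = 1.017
L_pattern = 802 mm * 1.017 = 815.6340 mm

815.6340 mm


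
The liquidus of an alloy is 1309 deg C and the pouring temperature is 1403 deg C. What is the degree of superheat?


Formula: Superheat = T_pour - T_melt
Superheat = 1403 - 1309 = 94 deg C

94 deg C


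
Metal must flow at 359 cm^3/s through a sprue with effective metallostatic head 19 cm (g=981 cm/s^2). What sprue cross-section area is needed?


Formula: v = sqrt(2*g*h), A = Q/v
Velocity: v = sqrt(2 * 981 * 19) = sqrt(37278) = 193.0751 cm/s
Sprue area: A = Q / v = 359 / 193.0751 = 1.8594 cm^2

Answer: 1.8594 cm^2


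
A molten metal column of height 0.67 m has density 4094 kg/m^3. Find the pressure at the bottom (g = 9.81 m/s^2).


Formula: P = rho * g * h
rho * g = 4094 * 9.81 = 40162.14 N/m^3
P = 40162.14 * 0.67 = 26908.6338 Pa

Answer: 26908.6338 Pa


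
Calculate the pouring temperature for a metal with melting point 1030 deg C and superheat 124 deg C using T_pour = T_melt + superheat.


Formula: T_pour = T_melt + Superheat
T_pour = 1030 + 124 = 1154 deg C

1154 deg C


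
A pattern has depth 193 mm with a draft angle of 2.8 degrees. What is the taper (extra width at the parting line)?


Formula: taper = depth * tan(draft_angle)
tan(2.8 deg) = 0.0489082
taper = 193 mm * 0.0489082 = 9.4393 mm

9.4393 mm


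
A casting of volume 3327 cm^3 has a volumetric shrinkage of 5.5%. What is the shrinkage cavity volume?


Formula: V_shrink = V_casting * shrinkage_pct / 100
V_shrink = 3327 cm^3 * 5.5 / 100 = 182.9850 cm^3

Final answer: 182.9850 cm^3


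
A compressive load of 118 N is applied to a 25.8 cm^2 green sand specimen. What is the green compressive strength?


Formula: Compressive Strength = Force / Area
Strength = 118 N / 25.8 cm^2 = 4.5736 N/cm^2

4.5736 N/cm^2


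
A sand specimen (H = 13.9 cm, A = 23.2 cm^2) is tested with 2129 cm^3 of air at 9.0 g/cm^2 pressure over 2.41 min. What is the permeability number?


Formula: Permeability Number P = (V * H) / (p * A * t)
Numerator: V * H = 2129 * 13.9 = 29593.1
Denominator: p * A * t = 9.0 * 23.2 * 2.41 = 503.208
P = 29593.1 / 503.208 = 58.8089


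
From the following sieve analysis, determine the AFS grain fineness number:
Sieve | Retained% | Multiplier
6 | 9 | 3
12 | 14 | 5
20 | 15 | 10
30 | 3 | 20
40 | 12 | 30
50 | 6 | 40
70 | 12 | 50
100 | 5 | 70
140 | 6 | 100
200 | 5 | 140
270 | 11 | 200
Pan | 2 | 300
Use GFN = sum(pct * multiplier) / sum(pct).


Formula: GFN = sum(pct * multiplier) / sum(pct)
sum(pct * multiplier) = 5957
sum(pct) = 100
GFN = 5957 / 100 = 59.57

Final answer: 59.57


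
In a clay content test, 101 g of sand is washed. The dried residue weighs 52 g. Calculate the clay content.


Formula: Clay% = (W_total - W_washed) / W_total * 100
Clay mass = 101 - 52 = 49 g
Clay% = 49 / 101 * 100 = 48.5149%


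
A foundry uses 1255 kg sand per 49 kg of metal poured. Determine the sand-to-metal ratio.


Formula: Sand-to-Metal Ratio = W_sand / W_metal
Ratio = 1255 kg / 49 kg = 25.6122


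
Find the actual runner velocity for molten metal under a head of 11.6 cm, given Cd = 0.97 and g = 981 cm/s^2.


Formula: v = Cd * sqrt(2 * g * h)  (Torricelli with discharge coefficient)
2*g*h = 2 * 981 * 11.6 = 22759.2 cm^2/s^2
sqrt(22759.2) = 150.86153 cm/s
v = 0.97 * 150.86153 = 146.3357 cm/s


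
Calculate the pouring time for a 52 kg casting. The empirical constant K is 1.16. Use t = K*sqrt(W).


Formula: t = K * sqrt(W)
sqrt(W) = sqrt(52) = 7.21110
t = 1.16 * 7.21110 = 8.3649 s


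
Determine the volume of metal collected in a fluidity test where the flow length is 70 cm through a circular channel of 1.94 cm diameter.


Formula: V = pi * (d/2)^2 * L  (cylinder volume)
Radius = 1.94/2 = 0.97 cm
V = pi * 0.97^2 * 70 = 206.9147 cm^3

Answer: 206.9147 cm^3


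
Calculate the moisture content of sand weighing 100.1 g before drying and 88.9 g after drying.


Formula: MC = (W_wet - W_dry) / W_wet * 100
Water mass = 100.1 - 88.9 = 11.2 g
MC = 11.2 / 100.1 * 100 = 11.1888%


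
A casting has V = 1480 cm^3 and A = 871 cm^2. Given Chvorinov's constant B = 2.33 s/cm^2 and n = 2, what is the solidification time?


Formula: t_s = B * (V/A)^n  (Chvorinov's rule, n=2)
Modulus M = V/A = 1480/871 = 1.699196 cm
M^2 = 1.699196^2 = 2.887267 cm^2
t_s = 2.33 * 2.887267 = 6.7273 s


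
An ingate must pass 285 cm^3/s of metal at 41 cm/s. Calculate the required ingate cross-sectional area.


Formula: A_ingate = Q / v  (continuity equation)
A = 285 cm^3/s / 41 cm/s = 6.9512 cm^2

Final answer: 6.9512 cm^2


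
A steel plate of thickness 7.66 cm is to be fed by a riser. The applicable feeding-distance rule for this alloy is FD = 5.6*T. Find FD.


Formula: FD = 5.6 * T  (riser feeding-distance rule)
FD = 5.6 * 7.66 cm = 42.8960 cm

42.8960 cm


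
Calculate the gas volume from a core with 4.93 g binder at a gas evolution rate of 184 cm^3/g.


Formula: V_gas = W_binder * gas_evolution_rate
V = 4.93 g * 184 cm^3/g = 907.1200 cm^3

Answer: 907.1200 cm^3


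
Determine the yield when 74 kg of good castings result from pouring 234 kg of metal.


Formula: Casting Yield = (W_good / W_total) * 100
Yield = (74 kg / 234 kg) * 100 = 31.6239%

Answer: 31.6239%


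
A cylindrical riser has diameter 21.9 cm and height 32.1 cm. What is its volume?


Formula: V = pi * (D/2)^2 * H  (cylinder volume)
Radius = D/2 = 21.9/2 = 10.95 cm
V = pi * 10.95^2 * 32.1 = 12091.5825 cm^3

Final answer: 12091.5825 cm^3


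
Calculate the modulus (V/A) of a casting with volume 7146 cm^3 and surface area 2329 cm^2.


Formula: Casting Modulus M = V / A
M = 7146 cm^3 / 2329 cm^2 = 3.0683 cm


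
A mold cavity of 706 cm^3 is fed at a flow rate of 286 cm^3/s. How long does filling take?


Formula: t_fill = V_mold / Q_flow
t = 706 cm^3 / 286 cm^3/s = 2.4685 s

Answer: 2.4685 s


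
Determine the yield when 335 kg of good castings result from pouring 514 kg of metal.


Formula: Casting Yield = (W_good / W_total) * 100
Yield = (335 kg / 514 kg) * 100 = 65.1751%

65.1751%


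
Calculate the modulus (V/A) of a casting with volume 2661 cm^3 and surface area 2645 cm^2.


Formula: Casting Modulus M = V / A
M = 2661 cm^3 / 2645 cm^2 = 1.0060 cm

Answer: 1.0060 cm


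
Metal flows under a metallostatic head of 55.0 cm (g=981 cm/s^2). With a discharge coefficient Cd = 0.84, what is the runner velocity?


Formula: v = Cd * sqrt(2 * g * h)  (Torricelli with discharge coefficient)
2*g*h = 2 * 981 * 55.0 = 107910.0 cm^2/s^2
sqrt(107910.0) = 328.49658 cm/s
v = 0.84 * 328.49658 = 275.9371 cm/s


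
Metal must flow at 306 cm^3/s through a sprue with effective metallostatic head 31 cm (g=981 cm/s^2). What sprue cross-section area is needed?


Formula: v = sqrt(2*g*h), A = Q/v
Velocity: v = sqrt(2 * 981 * 31) = sqrt(60822) = 246.6212 cm/s
Sprue area: A = Q / v = 306 / 246.6212 = 1.2408 cm^2


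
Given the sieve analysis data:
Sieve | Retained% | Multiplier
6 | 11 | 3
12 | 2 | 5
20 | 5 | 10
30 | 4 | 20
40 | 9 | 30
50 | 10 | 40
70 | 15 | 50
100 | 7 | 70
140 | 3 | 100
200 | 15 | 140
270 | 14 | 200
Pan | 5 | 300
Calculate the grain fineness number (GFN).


Formula: GFN = sum(pct * multiplier) / sum(pct)
sum(pct * multiplier) = 8783
sum(pct) = 100
GFN = 8783 / 100 = 87.83

87.83


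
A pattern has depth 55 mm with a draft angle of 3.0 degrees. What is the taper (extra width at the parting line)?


Formula: taper = depth * tan(draft_angle)
tan(3.0 deg) = 0.0524078
taper = 55 mm * 0.0524078 = 2.8824 mm

Final answer: 2.8824 mm


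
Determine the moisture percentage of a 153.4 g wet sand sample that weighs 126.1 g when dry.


Formula: MC = (W_wet - W_dry) / W_wet * 100
Water mass = 153.4 - 126.1 = 27.3 g
MC = 27.3 / 153.4 * 100 = 17.7966%

Answer: 17.7966%


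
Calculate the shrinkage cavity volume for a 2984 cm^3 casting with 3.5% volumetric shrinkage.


Formula: V_shrink = V_casting * shrinkage_pct / 100
V_shrink = 2984 cm^3 * 3.5 / 100 = 104.4400 cm^3

Final answer: 104.4400 cm^3


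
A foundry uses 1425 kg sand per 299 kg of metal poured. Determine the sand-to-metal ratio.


Formula: Sand-to-Metal Ratio = W_sand / W_metal
Ratio = 1425 kg / 299 kg = 4.7659


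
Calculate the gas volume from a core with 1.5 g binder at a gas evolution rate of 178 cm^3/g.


Formula: V_gas = W_binder * gas_evolution_rate
V = 1.5 g * 178 cm^3/g = 267.0000 cm^3

Answer: 267.0000 cm^3


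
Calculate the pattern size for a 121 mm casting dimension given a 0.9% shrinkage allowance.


Formula: L_pattern = L_casting * (1 + shrinkage_rate/100)
Shrinkage factor = 1 + 0.9/100 = 1.009
L_pattern = 121 mm * 1.009 = 122.0890 mm

Final answer: 122.0890 mm


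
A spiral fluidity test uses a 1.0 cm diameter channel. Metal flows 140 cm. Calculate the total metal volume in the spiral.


Formula: V = pi * (d/2)^2 * L  (cylinder volume)
Radius = 1.0/2 = 0.5 cm
V = pi * 0.5^2 * 140 = 109.9557 cm^3

Answer: 109.9557 cm^3


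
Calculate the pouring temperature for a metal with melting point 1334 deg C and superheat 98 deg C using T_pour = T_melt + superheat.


Formula: T_pour = T_melt + Superheat
T_pour = 1334 + 98 = 1432 deg C


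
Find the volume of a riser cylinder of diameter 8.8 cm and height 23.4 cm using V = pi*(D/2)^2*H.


Formula: V = pi * (D/2)^2 * H  (cylinder volume)
Radius = D/2 = 8.8/2 = 4.4 cm
V = pi * 4.4^2 * 23.4 = 1423.2169 cm^3


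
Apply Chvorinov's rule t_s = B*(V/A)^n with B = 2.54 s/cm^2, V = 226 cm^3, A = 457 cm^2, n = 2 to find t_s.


Formula: t_s = B * (V/A)^n  (Chvorinov's rule, n=2)
Modulus M = V/A = 226/457 = 0.494530 cm
M^2 = 0.494530^2 = 0.244560 cm^2
t_s = 2.54 * 0.244560 = 0.6212 s

Answer: 0.6212 s


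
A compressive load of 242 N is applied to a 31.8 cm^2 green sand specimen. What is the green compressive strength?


Formula: Compressive Strength = Force / Area
Strength = 242 N / 31.8 cm^2 = 7.6101 N/cm^2


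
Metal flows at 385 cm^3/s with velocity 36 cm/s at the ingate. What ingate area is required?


Formula: A_ingate = Q / v  (continuity equation)
A = 385 cm^3/s / 36 cm/s = 10.6944 cm^2

10.6944 cm^2


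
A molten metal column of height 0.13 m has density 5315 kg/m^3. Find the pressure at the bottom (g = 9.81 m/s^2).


Formula: P = rho * g * h
rho * g = 5315 * 9.81 = 52140.15 N/m^3
P = 52140.15 * 0.13 = 6778.2195 Pa

Final answer: 6778.2195 Pa


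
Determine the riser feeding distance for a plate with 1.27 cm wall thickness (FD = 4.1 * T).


Formula: FD = 4.1 * T  (riser feeding-distance rule)
FD = 4.1 * 1.27 cm = 5.2070 cm

Final answer: 5.2070 cm


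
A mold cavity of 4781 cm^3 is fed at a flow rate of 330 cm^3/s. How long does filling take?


Formula: t_fill = V_mold / Q_flow
t = 4781 cm^3 / 330 cm^3/s = 14.4879 s

Answer: 14.4879 s


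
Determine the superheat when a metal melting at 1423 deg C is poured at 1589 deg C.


Formula: Superheat = T_pour - T_melt
Superheat = 1589 - 1423 = 166 deg C

Answer: 166 deg C


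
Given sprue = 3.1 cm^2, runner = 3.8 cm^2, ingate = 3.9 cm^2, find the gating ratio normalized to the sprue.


Sprue:Runner:Ingate = 1 : 3.8/3.1 : 3.9/3.1 = 1:1.23:1.26

Answer: 1:1.23:1.26


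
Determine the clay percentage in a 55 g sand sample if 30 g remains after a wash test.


Formula: Clay% = (W_total - W_washed) / W_total * 100
Clay mass = 55 - 30 = 25 g
Clay% = 25 / 55 * 100 = 45.4545%


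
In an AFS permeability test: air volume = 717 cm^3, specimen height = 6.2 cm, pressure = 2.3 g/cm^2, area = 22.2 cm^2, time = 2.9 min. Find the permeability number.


Formula: Permeability Number P = (V * H) / (p * A * t)
Numerator: V * H = 717 * 6.2 = 4445.4
Denominator: p * A * t = 2.3 * 22.2 * 2.9 = 148.074
P = 4445.4 / 148.074 = 30.0215


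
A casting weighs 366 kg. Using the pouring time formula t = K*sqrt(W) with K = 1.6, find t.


Formula: t = K * sqrt(W)
sqrt(W) = sqrt(366) = 19.13113
t = 1.6 * 19.13113 = 30.6098 s


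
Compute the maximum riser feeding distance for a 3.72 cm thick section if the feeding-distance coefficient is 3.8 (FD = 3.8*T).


Formula: FD = 3.8 * T  (riser feeding-distance rule)
FD = 3.8 * 3.72 cm = 14.1360 cm

14.1360 cm


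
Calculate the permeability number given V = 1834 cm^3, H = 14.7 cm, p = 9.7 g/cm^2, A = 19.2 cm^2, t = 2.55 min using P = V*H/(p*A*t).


Formula: Permeability Number P = (V * H) / (p * A * t)
Numerator: V * H = 1834 * 14.7 = 26959.8
Denominator: p * A * t = 9.7 * 19.2 * 2.55 = 474.912
P = 26959.8 / 474.912 = 56.7680

Answer: 56.7680


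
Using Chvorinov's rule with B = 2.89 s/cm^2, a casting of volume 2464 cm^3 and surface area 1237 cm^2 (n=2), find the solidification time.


Formula: t_s = B * (V/A)^n  (Chvorinov's rule, n=2)
Modulus M = V/A = 2464/1237 = 1.991916 cm
M^2 = 1.991916^2 = 3.967729 cm^2
t_s = 2.89 * 3.967729 = 11.4667 s

11.4667 s


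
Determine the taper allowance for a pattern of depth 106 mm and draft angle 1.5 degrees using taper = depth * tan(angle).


Formula: taper = depth * tan(draft_angle)
tan(1.5 deg) = 0.0261859
taper = 106 mm * 0.0261859 = 2.7757 mm

Final answer: 2.7757 mm


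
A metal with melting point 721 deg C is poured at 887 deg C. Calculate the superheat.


Formula: Superheat = T_pour - T_melt
Superheat = 887 - 721 = 166 deg C


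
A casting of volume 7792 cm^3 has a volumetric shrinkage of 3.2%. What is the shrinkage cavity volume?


Formula: V_shrink = V_casting * shrinkage_pct / 100
V_shrink = 7792 cm^3 * 3.2 / 100 = 249.3440 cm^3


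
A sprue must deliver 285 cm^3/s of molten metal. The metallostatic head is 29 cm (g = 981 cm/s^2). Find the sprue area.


Formula: v = sqrt(2*g*h), A = Q/v
Velocity: v = sqrt(2 * 981 * 29) = sqrt(56898) = 238.5330 cm/s
Sprue area: A = Q / v = 285 / 238.5330 = 1.1948 cm^2

1.1948 cm^2


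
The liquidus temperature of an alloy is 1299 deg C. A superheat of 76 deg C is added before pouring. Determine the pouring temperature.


Formula: T_pour = T_melt + Superheat
T_pour = 1299 + 76 = 1375 deg C

Answer: 1375 deg C


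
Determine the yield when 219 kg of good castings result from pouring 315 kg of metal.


Formula: Casting Yield = (W_good / W_total) * 100
Yield = (219 kg / 315 kg) * 100 = 69.5238%

Final answer: 69.5238%


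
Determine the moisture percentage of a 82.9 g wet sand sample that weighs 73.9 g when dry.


Formula: MC = (W_wet - W_dry) / W_wet * 100
Water mass = 82.9 - 73.9 = 9.0 g
MC = 9.0 / 82.9 * 100 = 10.8565%

Final answer: 10.8565%


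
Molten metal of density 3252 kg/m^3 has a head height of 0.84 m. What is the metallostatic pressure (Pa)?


Formula: P = rho * g * h
rho * g = 3252 * 9.81 = 31902.12 N/m^3
P = 31902.12 * 0.84 = 26797.7808 Pa

26797.7808 Pa


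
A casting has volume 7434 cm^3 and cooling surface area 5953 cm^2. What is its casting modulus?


Formula: Casting Modulus M = V / A
M = 7434 cm^3 / 5953 cm^2 = 1.2488 cm


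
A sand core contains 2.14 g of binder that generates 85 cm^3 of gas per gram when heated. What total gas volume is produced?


Formula: V_gas = W_binder * gas_evolution_rate
V = 2.14 g * 85 cm^3/g = 181.9000 cm^3


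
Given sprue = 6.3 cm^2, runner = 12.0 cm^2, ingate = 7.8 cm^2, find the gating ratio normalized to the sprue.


Sprue:Runner:Ingate = 1 : 12.0/6.3 : 7.8/6.3 = 1:1.90:1.24

1:1.90:1.24


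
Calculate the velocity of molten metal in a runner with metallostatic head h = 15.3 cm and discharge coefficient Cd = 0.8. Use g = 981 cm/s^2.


Formula: v = Cd * sqrt(2 * g * h)  (Torricelli with discharge coefficient)
2*g*h = 2 * 981 * 15.3 = 30018.6 cm^2/s^2
sqrt(30018.6) = 173.25877 cm/s
v = 0.8 * 173.25877 = 138.6070 cm/s

138.6070 cm/s


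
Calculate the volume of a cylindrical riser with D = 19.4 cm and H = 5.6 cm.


Formula: V = pi * (D/2)^2 * H  (cylinder volume)
Radius = D/2 = 19.4/2 = 9.7 cm
V = pi * 9.7^2 * 5.6 = 1655.3177 cm^3

Answer: 1655.3177 cm^3


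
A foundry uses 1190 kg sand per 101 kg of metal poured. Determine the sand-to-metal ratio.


Formula: Sand-to-Metal Ratio = W_sand / W_metal
Ratio = 1190 kg / 101 kg = 11.7822

11.7822


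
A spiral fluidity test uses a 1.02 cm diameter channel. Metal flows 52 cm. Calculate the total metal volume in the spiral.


Formula: V = pi * (d/2)^2 * L  (cylinder volume)
Radius = 1.02/2 = 0.51 cm
V = pi * 0.51^2 * 52 = 42.4907 cm^3

42.4907 cm^3


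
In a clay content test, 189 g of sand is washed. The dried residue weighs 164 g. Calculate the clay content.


Formula: Clay% = (W_total - W_washed) / W_total * 100
Clay mass = 189 - 164 = 25 g
Clay% = 25 / 189 * 100 = 13.2275%

Final answer: 13.2275%


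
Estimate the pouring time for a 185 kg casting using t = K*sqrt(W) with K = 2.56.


Formula: t = K * sqrt(W)
sqrt(W) = sqrt(185) = 13.60147
t = 2.56 * 13.60147 = 34.8198 s

34.8198 s


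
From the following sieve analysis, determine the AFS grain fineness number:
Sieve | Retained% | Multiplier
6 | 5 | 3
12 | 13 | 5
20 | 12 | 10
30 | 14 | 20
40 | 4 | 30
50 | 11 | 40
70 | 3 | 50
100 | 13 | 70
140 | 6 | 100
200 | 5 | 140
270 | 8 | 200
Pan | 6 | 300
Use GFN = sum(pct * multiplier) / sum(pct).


Formula: GFN = sum(pct * multiplier) / sum(pct)
sum(pct * multiplier) = 6800
sum(pct) = 100
GFN = 6800 / 100 = 68.00

68.00


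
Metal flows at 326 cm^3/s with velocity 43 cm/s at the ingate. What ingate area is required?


Formula: A_ingate = Q / v  (continuity equation)
A = 326 cm^3/s / 43 cm/s = 7.5814 cm^2


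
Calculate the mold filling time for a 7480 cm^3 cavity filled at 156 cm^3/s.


Formula: t_fill = V_mold / Q_flow
t = 7480 cm^3 / 156 cm^3/s = 47.9487 s


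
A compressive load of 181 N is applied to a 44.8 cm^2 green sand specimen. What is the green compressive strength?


Formula: Compressive Strength = Force / Area
Strength = 181 N / 44.8 cm^2 = 4.0402 N/cm^2

4.0402 N/cm^2


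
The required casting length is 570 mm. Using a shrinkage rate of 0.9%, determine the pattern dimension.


Formula: L_pattern = L_casting * (1 + shrinkage_rate/100)
Shrinkage factor = 1 + 0.9/100 = 1.009
L_pattern = 570 mm * 1.009 = 575.1300 mm

575.1300 mm


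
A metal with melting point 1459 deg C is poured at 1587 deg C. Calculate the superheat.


Formula: Superheat = T_pour - T_melt
Superheat = 1587 - 1459 = 128 deg C


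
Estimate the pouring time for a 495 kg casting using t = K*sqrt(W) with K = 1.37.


Formula: t = K * sqrt(W)
sqrt(W) = sqrt(495) = 22.24860
t = 1.37 * 22.24860 = 30.4806 s

Answer: 30.4806 s


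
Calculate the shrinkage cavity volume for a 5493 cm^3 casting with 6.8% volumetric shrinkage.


Formula: V_shrink = V_casting * shrinkage_pct / 100
V_shrink = 5493 cm^3 * 6.8 / 100 = 373.5240 cm^3

373.5240 cm^3


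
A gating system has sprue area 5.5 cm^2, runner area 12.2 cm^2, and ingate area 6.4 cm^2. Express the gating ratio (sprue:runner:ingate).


Sprue:Runner:Ingate = 1 : 12.2/5.5 : 6.4/5.5 = 1:2.22:1.16

1:2.22:1.16


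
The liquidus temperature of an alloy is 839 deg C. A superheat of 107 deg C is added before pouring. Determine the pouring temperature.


Formula: T_pour = T_melt + Superheat
T_pour = 839 + 107 = 946 deg C

Final answer: 946 deg C


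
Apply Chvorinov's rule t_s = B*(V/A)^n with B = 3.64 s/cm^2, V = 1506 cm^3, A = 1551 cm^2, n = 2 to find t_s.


Formula: t_s = B * (V/A)^n  (Chvorinov's rule, n=2)
Modulus M = V/A = 1506/1551 = 0.970986 cm
M^2 = 0.970986^2 = 0.942814 cm^2
t_s = 3.64 * 0.942814 = 3.4318 s

Final answer: 3.4318 s


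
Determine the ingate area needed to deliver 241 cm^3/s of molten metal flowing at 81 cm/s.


Formula: A_ingate = Q / v  (continuity equation)
A = 241 cm^3/s / 81 cm/s = 2.9753 cm^2

2.9753 cm^2


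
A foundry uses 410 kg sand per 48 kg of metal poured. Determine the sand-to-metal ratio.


Formula: Sand-to-Metal Ratio = W_sand / W_metal
Ratio = 410 kg / 48 kg = 8.5417

8.5417


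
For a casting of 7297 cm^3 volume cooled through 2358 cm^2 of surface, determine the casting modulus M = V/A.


Formula: Casting Modulus M = V / A
M = 7297 cm^3 / 2358 cm^2 = 3.0946 cm

Answer: 3.0946 cm


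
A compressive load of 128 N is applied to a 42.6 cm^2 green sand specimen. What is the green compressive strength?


Formula: Compressive Strength = Force / Area
Strength = 128 N / 42.6 cm^2 = 3.0047 N/cm^2

Answer: 3.0047 N/cm^2


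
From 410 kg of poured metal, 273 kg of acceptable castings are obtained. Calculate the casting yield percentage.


Formula: Casting Yield = (W_good / W_total) * 100
Yield = (273 kg / 410 kg) * 100 = 66.5854%


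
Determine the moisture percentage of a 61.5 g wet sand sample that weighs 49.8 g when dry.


Formula: MC = (W_wet - W_dry) / W_wet * 100
Water mass = 61.5 - 49.8 = 11.7 g
MC = 11.7 / 61.5 * 100 = 19.0244%

Answer: 19.0244%


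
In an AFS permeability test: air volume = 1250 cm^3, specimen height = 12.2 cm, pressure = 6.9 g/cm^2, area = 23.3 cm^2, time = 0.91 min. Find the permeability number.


Formula: Permeability Number P = (V * H) / (p * A * t)
Numerator: V * H = 1250 * 12.2 = 15250.0
Denominator: p * A * t = 6.9 * 23.3 * 0.91 = 146.3007
P = 15250.0 / 146.3007 = 104.2374

104.2374


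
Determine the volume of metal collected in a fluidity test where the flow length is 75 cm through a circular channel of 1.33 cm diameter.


Formula: V = pi * (d/2)^2 * L  (cylinder volume)
Radius = 1.33/2 = 0.665 cm
V = pi * 0.665^2 * 75 = 104.1968 cm^3

Final answer: 104.1968 cm^3


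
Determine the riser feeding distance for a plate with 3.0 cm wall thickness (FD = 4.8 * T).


Formula: FD = 4.8 * T  (riser feeding-distance rule)
FD = 4.8 * 3.0 cm = 14.4000 cm


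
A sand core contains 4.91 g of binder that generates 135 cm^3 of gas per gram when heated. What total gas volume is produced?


Formula: V_gas = W_binder * gas_evolution_rate
V = 4.91 g * 135 cm^3/g = 662.8500 cm^3

662.8500 cm^3


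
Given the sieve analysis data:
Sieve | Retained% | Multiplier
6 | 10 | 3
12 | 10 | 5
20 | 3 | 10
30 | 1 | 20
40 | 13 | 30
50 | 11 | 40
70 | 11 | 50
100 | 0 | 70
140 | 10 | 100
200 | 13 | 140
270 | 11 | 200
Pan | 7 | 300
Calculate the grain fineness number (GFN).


Formula: GFN = sum(pct * multiplier) / sum(pct)
sum(pct * multiplier) = 8630
sum(pct) = 100
GFN = 8630 / 100 = 86.30

86.30


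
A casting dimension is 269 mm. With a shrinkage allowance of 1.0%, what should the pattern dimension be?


Formula: L_pattern = L_casting * (1 + shrinkage_rate/100)
Shrinkage factor = 1 + 1.0/100 = 1.01
L_pattern = 269 mm * 1.01 = 271.6900 mm


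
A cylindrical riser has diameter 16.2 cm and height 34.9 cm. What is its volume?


Formula: V = pi * (D/2)^2 * H  (cylinder volume)
Radius = D/2 = 16.2/2 = 8.1 cm
V = pi * 8.1^2 * 34.9 = 7193.5843 cm^3

7193.5843 cm^3


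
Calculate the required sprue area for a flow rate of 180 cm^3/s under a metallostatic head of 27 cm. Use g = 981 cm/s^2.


Formula: v = sqrt(2*g*h), A = Q/v
Velocity: v = sqrt(2 * 981 * 27) = sqrt(52974) = 230.1608 cm/s
Sprue area: A = Q / v = 180 / 230.1608 = 0.7821 cm^2

Final answer: 0.7821 cm^2


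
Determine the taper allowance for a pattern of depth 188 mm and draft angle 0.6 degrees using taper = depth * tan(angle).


Formula: taper = depth * tan(draft_angle)
tan(0.6 deg) = 0.0104724
taper = 188 mm * 0.0104724 = 1.9688 mm


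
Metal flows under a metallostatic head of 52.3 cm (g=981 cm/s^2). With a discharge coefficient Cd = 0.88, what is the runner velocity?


Formula: v = Cd * sqrt(2 * g * h)  (Torricelli with discharge coefficient)
2*g*h = 2 * 981 * 52.3 = 102612.6 cm^2/s^2
sqrt(102612.6) = 320.33202 cm/s
v = 0.88 * 320.33202 = 281.8922 cm/s


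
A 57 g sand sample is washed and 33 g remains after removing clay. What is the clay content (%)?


Formula: Clay% = (W_total - W_washed) / W_total * 100
Clay mass = 57 - 33 = 24 g
Clay% = 24 / 57 * 100 = 42.1053%

Final answer: 42.1053%


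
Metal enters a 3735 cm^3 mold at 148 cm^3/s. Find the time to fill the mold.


Formula: t_fill = V_mold / Q_flow
t = 3735 cm^3 / 148 cm^3/s = 25.2365 s


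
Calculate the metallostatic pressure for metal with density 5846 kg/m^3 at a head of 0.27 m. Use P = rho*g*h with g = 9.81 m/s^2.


Formula: P = rho * g * h
rho * g = 5846 * 9.81 = 57349.26 N/m^3
P = 57349.26 * 0.27 = 15484.3002 Pa

15484.3002 Pa


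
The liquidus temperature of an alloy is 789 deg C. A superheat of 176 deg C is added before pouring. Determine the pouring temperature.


Formula: T_pour = T_melt + Superheat
T_pour = 789 + 176 = 965 deg C

965 deg C


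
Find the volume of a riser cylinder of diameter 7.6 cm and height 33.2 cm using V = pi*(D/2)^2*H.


Formula: V = pi * (D/2)^2 * H  (cylinder volume)
Radius = D/2 = 7.6/2 = 3.8 cm
V = pi * 3.8^2 * 33.2 = 1506.1047 cm^3

Final answer: 1506.1047 cm^3


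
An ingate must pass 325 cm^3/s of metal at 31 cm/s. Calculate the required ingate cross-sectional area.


Formula: A_ingate = Q / v  (continuity equation)
A = 325 cm^3/s / 31 cm/s = 10.4839 cm^2

Answer: 10.4839 cm^2


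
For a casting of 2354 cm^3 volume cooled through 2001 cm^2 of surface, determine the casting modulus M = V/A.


Formula: Casting Modulus M = V / A
M = 2354 cm^3 / 2001 cm^2 = 1.1764 cm


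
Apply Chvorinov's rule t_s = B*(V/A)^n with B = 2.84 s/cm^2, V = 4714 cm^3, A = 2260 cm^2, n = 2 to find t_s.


Formula: t_s = B * (V/A)^n  (Chvorinov's rule, n=2)
Modulus M = V/A = 4714/2260 = 2.085841 cm
M^2 = 2.085841^2 = 4.350733 cm^2
t_s = 2.84 * 4.350733 = 12.3561 s


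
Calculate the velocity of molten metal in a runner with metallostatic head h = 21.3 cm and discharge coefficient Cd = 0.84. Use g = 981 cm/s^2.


Formula: v = Cd * sqrt(2 * g * h)  (Torricelli with discharge coefficient)
2*g*h = 2 * 981 * 21.3 = 41790.6 cm^2/s^2
sqrt(41790.6) = 204.42749 cm/s
v = 0.84 * 204.42749 = 171.7191 cm/s

Answer: 171.7191 cm/s


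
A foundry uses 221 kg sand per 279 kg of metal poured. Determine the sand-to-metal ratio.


Formula: Sand-to-Metal Ratio = W_sand / W_metal
Ratio = 221 kg / 279 kg = 0.7921

Answer: 0.7921


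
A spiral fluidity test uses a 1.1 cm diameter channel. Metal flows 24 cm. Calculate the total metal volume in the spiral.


Formula: V = pi * (d/2)^2 * L  (cylinder volume)
Radius = 1.1/2 = 0.55 cm
V = pi * 0.55^2 * 24 = 22.8080 cm^3

Final answer: 22.8080 cm^3


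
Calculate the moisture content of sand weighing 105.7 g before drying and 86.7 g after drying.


Formula: MC = (W_wet - W_dry) / W_wet * 100
Water mass = 105.7 - 86.7 = 19.0 g
MC = 19.0 / 105.7 * 100 = 17.9754%

Final answer: 17.9754%


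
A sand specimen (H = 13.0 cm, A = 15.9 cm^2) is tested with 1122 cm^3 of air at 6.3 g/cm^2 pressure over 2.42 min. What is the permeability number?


Formula: Permeability Number P = (V * H) / (p * A * t)
Numerator: V * H = 1122 * 13.0 = 14586.0
Denominator: p * A * t = 6.3 * 15.9 * 2.42 = 242.4114
P = 14586.0 / 242.4114 = 60.1704

60.1704


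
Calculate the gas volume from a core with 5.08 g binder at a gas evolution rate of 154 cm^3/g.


Formula: V_gas = W_binder * gas_evolution_rate
V = 5.08 g * 154 cm^3/g = 782.3200 cm^3

782.3200 cm^3
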